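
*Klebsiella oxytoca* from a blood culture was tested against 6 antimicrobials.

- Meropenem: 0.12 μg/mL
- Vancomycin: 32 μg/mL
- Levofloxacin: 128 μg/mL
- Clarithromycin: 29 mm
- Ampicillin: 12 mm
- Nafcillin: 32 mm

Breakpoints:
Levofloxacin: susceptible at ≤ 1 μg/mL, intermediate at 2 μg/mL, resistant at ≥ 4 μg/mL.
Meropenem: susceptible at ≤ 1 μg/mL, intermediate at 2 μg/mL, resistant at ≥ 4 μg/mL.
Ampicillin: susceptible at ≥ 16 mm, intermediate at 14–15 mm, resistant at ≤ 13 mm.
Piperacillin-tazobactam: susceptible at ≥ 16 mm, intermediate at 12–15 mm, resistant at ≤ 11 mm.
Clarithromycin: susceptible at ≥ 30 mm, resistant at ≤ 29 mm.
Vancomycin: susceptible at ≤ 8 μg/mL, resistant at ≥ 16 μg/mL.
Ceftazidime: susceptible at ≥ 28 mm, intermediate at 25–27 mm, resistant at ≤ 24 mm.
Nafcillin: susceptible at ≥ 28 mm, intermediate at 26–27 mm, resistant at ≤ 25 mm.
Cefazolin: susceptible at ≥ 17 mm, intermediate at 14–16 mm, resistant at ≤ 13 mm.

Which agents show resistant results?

vancomycin, levofloxacin, clarithromycin, ampicillin

Meropenem: 0.12 μg/mL is ≤ 1 μg/mL ⇒ Susceptible
Vancomycin: 32 μg/mL is ≥ 16 μg/mL — R
Levofloxacin (128 μg/mL) ≥ 4 μg/mL → resistant
Clarithromycin: 29 mm is ≤ 29 mm ⇒ Resistant
Ampicillin: 12 mm is ≤ 13 mm ⇒ R
Nafcillin 32 mm: ≥ 28 mm → S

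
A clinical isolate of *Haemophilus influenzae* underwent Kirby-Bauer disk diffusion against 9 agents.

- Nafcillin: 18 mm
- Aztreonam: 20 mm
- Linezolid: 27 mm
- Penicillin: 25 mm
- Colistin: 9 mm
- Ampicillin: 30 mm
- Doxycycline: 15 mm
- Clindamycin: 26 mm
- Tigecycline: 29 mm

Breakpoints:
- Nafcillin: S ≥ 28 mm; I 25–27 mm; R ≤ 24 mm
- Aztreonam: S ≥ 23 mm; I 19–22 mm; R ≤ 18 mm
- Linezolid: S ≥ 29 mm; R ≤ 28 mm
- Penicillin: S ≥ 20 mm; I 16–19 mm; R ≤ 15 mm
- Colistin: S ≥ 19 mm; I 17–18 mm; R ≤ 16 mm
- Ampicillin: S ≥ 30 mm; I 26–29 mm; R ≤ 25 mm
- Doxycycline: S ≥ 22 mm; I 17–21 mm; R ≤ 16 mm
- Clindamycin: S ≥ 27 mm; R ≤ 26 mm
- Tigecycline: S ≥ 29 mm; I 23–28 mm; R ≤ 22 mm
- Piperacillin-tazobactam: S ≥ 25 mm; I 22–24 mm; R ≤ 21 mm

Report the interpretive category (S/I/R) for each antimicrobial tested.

Nafcillin (18 mm) ≤ 24 mm → Resistant
Aztreonam (20 mm) in 19–22 mm ⇒ I
Linezolid: 27 mm is ≤ 28 mm → R
Penicillin 25 mm: ≥ 20 mm → S
Colistin 9 mm: ≤ 16 mm ⇒ resistant
Ampicillin (30 mm) ≥ 30 mm ⇒ Susceptible
Doxycycline 15 mm: ≤ 16 mm ⇒ Resistant
Clindamycin (26 mm) ≤ 26 mm — Resistant
Tigecycline: 29 mm is ≥ 29 mm → S

R, I, R, S, R, S, R, R, S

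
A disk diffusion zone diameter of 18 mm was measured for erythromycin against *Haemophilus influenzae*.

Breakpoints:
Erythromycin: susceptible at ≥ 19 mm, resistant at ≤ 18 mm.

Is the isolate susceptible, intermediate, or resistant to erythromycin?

Erythromycin (18 mm) ≤ 18 mm ⇒ Resistant

Resistant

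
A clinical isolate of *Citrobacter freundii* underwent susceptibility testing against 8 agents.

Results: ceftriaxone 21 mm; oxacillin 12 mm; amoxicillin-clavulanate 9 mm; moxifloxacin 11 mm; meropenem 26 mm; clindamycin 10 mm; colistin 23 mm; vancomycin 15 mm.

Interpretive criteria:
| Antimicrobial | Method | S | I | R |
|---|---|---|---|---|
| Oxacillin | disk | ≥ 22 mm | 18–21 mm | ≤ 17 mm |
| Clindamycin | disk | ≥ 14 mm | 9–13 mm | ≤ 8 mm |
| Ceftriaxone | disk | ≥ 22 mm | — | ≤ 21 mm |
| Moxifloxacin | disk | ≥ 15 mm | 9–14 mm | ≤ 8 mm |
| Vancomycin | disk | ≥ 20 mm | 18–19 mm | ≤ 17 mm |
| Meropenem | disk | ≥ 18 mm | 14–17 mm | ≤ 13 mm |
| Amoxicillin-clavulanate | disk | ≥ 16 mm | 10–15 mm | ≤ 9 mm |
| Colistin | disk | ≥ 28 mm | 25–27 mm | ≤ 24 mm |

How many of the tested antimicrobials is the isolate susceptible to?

1

Ceftriaxone (21 mm) ≤ 21 mm ⇒ Resistant
Oxacillin 12 mm: ≤ 17 mm ⇒ Resistant
Amoxicillin-clavulanate 9 mm: ≤ 9 mm — Resistant
Moxifloxacin (11 mm) in 9–14 mm — Intermediate
Meropenem 26 mm: ≥ 18 mm ⇒ S
Clindamycin (10 mm) in 9–13 mm → intermediate
Colistin 23 mm: ≤ 24 mm — resistant
Vancomycin: 15 mm is ≤ 17 mm — resistant
Susceptible: 1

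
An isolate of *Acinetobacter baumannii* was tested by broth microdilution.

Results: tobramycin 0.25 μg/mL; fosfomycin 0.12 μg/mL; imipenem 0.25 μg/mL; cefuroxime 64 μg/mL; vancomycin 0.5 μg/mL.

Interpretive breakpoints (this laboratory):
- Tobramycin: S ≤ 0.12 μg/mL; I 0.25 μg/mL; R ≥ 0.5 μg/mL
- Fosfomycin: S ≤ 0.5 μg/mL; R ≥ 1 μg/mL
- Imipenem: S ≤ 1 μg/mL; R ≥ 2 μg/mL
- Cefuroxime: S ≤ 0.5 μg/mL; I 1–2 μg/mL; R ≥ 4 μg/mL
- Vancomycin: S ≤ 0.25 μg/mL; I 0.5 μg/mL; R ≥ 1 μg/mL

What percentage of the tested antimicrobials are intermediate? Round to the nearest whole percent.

Tobramycin: 0.25 μg/mL is = 0.25 μg/mL ⇒ intermediate
Fosfomycin 0.12 μg/mL: ≤ 0.5 μg/mL ⇒ S
Imipenem (0.25 μg/mL) ≤ 1 μg/mL → S
Cefuroxime: 64 μg/mL is ≥ 4 μg/mL — Resistant
Vancomycin: 0.5 μg/mL is = 0.5 μg/mL → Intermediate
Intermediate: 2/5

40%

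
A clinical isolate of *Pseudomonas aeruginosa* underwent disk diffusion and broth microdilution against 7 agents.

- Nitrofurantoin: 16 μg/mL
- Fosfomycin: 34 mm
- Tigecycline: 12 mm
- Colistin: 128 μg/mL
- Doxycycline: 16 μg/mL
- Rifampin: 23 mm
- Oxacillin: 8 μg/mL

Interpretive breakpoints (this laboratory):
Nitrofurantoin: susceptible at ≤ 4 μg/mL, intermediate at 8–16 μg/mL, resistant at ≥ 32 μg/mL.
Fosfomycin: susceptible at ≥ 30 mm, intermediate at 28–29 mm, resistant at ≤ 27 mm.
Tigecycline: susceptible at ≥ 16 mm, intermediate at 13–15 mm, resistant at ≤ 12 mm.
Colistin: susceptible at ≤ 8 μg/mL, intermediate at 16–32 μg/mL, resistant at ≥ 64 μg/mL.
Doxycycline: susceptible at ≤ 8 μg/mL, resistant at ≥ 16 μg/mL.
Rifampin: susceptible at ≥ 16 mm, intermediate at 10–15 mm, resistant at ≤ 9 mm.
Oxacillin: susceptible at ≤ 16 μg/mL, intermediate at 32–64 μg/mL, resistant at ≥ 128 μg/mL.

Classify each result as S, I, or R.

I, S, R, R, R, S, S

Nitrofurantoin: 16 μg/mL is in 8–16 μg/mL → I
Fosfomycin: 34 mm is ≥ 30 mm → S
Tigecycline 12 mm: ≤ 12 mm ⇒ R
Colistin: 128 μg/mL is ≥ 64 μg/mL — R
Doxycycline (16 μg/mL) ≥ 16 μg/mL ⇒ R
Rifampin (23 mm) ≥ 16 mm → Susceptible
Oxacillin: 8 μg/mL is ≤ 16 μg/mL ⇒ S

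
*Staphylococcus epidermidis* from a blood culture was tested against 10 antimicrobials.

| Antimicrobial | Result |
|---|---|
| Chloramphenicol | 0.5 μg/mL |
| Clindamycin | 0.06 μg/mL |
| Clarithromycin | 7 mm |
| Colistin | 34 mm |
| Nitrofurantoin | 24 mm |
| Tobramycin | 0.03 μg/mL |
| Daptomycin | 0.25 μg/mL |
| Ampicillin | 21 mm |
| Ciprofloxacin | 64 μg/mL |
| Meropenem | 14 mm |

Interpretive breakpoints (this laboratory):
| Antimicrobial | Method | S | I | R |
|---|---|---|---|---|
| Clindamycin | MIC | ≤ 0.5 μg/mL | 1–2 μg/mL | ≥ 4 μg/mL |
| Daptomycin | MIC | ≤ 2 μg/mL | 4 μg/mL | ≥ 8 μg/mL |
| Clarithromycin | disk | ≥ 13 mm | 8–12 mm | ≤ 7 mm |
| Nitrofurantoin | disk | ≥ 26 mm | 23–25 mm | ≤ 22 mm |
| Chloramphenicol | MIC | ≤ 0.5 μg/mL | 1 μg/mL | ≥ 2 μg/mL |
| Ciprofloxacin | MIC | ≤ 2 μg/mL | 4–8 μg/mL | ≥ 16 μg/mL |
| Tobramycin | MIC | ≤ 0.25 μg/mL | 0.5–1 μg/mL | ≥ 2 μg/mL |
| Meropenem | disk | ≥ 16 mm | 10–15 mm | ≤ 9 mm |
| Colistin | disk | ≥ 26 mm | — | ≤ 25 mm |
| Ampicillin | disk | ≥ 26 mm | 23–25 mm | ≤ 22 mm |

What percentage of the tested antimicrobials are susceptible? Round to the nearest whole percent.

Chloramphenicol (0.5 μg/mL) ≤ 0.5 μg/mL ⇒ susceptible
Clindamycin: 0.06 μg/mL is ≤ 0.5 μg/mL ⇒ S
Clarithromycin 7 mm: ≤ 7 mm — resistant
Colistin (34 mm) ≥ 26 mm → S
Nitrofurantoin 24 mm: in 23–25 mm ⇒ intermediate
Tobramycin: 0.03 μg/mL is ≤ 0.25 μg/mL ⇒ Susceptible
Daptomycin (0.25 μg/mL) ≤ 2 μg/mL ⇒ susceptible
Ampicillin: 21 mm is ≤ 22 mm → R
Ciprofloxacin: 64 μg/mL is ≥ 16 μg/mL → R
Meropenem 14 mm: in 10–15 mm ⇒ I
Susceptible: 5/10

50%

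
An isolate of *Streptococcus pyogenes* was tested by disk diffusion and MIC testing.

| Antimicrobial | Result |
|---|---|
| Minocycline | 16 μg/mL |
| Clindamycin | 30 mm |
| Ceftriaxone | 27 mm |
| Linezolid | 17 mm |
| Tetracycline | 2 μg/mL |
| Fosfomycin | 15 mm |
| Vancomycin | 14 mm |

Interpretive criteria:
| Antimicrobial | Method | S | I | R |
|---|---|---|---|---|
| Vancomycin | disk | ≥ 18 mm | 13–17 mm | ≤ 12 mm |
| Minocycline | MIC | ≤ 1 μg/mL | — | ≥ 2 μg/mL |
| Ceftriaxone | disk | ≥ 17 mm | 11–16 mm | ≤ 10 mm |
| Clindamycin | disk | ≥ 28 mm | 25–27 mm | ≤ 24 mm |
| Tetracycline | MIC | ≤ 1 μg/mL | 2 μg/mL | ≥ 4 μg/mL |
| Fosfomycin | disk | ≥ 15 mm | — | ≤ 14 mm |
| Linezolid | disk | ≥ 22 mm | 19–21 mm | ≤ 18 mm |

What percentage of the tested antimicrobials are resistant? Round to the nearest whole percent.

29%

Minocycline 16 μg/mL: ≥ 2 μg/mL — R
Clindamycin 30 mm: ≥ 28 mm — susceptible
Ceftriaxone (27 mm) ≥ 17 mm ⇒ Susceptible
Linezolid (17 mm) ≤ 18 mm ⇒ R
Tetracycline 2 μg/mL: = 2 μg/mL — Intermediate
Fosfomycin (15 mm) ≥ 15 mm ⇒ susceptible
Vancomycin 14 mm: in 13–17 mm — intermediate
Resistant: 2/7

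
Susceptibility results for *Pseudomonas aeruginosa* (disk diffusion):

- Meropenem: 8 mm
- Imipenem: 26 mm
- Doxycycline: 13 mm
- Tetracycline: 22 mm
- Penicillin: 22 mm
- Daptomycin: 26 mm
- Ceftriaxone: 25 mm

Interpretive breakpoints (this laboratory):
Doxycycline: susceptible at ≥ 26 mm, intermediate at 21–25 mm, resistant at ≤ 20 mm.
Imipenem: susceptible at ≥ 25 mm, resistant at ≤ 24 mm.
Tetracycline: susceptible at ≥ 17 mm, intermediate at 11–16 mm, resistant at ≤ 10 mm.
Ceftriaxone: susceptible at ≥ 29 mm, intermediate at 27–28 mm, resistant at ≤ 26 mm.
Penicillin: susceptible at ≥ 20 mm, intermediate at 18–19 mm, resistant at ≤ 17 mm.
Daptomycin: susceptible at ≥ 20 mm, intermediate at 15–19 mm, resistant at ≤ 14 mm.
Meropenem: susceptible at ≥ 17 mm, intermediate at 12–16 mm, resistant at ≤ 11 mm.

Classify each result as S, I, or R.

Meropenem 8 mm: ≤ 11 mm → R
Imipenem: 26 mm is ≥ 25 mm ⇒ susceptible
Doxycycline 13 mm: ≤ 20 mm ⇒ R
Tetracycline (22 mm) ≥ 17 mm — S
Penicillin (22 mm) ≥ 20 mm → Susceptible
Daptomycin (26 mm) ≥ 20 mm — Susceptible
Ceftriaxone: 25 mm is ≤ 26 mm — resistant

R, S, R, S, S, S, R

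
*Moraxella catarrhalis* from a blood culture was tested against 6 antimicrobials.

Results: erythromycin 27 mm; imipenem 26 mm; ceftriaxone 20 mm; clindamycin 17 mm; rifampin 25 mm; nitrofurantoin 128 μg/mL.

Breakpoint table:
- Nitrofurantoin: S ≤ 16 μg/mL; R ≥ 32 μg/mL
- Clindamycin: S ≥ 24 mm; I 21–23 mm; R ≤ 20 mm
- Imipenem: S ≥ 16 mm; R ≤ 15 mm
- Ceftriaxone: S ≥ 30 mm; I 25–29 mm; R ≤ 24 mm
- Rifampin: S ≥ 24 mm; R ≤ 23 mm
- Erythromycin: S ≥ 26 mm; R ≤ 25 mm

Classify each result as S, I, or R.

S, S, R, R, S, R

Erythromycin (27 mm) ≥ 26 mm → susceptible
Imipenem 26 mm: ≥ 16 mm → S
Ceftriaxone: 20 mm is ≤ 24 mm ⇒ R
Clindamycin 17 mm: ≤ 20 mm → R
Rifampin 25 mm: ≥ 24 mm → S
Nitrofurantoin (128 μg/mL) ≥ 32 μg/mL — Resistant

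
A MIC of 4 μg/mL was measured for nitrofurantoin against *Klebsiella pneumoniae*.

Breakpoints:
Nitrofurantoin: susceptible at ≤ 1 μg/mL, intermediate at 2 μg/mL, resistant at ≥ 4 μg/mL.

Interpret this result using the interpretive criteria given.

Nitrofurantoin 4 μg/mL: ≥ 4 μg/mL ⇒ R

Resistant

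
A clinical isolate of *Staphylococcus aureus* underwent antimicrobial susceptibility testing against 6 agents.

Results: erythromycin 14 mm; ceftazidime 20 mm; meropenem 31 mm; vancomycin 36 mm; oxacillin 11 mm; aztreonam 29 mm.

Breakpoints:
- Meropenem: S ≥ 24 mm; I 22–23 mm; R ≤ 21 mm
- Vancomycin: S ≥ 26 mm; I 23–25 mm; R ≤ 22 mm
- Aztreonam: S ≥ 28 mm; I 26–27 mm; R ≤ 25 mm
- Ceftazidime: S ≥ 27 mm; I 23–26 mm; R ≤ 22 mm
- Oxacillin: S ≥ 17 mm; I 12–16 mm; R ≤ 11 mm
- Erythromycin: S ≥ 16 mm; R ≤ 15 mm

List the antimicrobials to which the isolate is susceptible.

Erythromycin: 14 mm is ≤ 15 mm → Resistant
Ceftazidime (20 mm) ≤ 22 mm ⇒ Resistant
Meropenem: 31 mm is ≥ 24 mm — susceptible
Vancomycin (36 mm) ≥ 26 mm — susceptible
Oxacillin 11 mm: ≤ 11 mm — R
Aztreonam (29 mm) ≥ 28 mm — S

meropenem, vancomycin, aztreonam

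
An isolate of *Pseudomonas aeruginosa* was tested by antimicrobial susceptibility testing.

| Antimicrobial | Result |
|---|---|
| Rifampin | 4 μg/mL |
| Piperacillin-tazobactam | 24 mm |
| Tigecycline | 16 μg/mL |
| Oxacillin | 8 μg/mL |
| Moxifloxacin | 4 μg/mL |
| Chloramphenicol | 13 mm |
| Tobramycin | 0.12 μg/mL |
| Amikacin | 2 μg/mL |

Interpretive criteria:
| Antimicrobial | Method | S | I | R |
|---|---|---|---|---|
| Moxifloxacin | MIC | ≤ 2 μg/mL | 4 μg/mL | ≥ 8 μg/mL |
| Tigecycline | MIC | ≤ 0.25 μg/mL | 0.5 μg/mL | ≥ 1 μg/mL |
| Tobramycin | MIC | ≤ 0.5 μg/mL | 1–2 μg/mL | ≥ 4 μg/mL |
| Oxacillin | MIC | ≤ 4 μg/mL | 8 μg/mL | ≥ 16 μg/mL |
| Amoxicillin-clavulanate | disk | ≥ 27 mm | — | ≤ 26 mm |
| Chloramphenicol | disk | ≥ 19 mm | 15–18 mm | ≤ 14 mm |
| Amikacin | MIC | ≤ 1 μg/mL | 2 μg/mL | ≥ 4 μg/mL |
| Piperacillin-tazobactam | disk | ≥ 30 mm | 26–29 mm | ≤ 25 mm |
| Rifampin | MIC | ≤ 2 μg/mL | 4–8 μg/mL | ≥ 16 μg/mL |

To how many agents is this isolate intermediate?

4

Rifampin: 4 μg/mL is in 4–8 μg/mL → Intermediate
Piperacillin-tazobactam: 24 mm is ≤ 25 mm → R
Tigecycline: 16 μg/mL is ≥ 1 μg/mL → R
Oxacillin 8 μg/mL: = 8 μg/mL ⇒ intermediate
Moxifloxacin 4 μg/mL: = 4 μg/mL ⇒ Intermediate
Chloramphenicol (13 mm) ≤ 14 mm ⇒ resistant
Tobramycin: 0.12 μg/mL is ≤ 0.5 μg/mL → susceptible
Amikacin 2 μg/mL: = 2 μg/mL — I
Intermediate: 4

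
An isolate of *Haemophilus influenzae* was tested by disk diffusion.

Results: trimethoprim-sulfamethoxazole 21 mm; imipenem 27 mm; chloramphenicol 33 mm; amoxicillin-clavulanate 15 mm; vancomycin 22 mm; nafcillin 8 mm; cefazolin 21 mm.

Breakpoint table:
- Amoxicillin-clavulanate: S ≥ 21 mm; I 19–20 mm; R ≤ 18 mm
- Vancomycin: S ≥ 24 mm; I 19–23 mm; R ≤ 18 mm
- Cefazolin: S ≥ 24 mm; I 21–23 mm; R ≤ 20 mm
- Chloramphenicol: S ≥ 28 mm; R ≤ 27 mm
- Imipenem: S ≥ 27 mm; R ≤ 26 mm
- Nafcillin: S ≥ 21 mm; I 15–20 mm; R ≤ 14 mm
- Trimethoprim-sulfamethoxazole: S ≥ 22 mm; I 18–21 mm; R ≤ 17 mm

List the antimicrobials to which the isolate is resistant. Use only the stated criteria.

amoxicillin-clavulanate, nafcillin

Trimethoprim-sulfamethoxazole (21 mm) in 18–21 mm ⇒ intermediate
Imipenem 27 mm: ≥ 27 mm → susceptible
Chloramphenicol: 33 mm is ≥ 28 mm ⇒ Susceptible
Amoxicillin-clavulanate (15 mm) ≤ 18 mm — resistant
Vancomycin (22 mm) in 19–23 mm ⇒ intermediate
Nafcillin (8 mm) ≤ 14 mm → R
Cefazolin 21 mm: in 21–23 mm → I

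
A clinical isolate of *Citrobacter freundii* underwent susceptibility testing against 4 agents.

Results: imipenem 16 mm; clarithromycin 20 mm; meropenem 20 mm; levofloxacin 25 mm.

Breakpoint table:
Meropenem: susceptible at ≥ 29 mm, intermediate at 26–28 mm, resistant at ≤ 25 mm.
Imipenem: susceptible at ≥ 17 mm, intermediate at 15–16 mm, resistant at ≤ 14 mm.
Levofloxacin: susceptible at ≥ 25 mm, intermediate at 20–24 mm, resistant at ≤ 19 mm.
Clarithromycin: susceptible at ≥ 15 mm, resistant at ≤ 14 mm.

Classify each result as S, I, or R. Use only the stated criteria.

Imipenem 16 mm: in 15–16 mm ⇒ Intermediate
Clarithromycin 20 mm: ≥ 15 mm → S
Meropenem: 20 mm is ≤ 25 mm — R
Levofloxacin (25 mm) ≥ 25 mm → susceptible

I, S, R, S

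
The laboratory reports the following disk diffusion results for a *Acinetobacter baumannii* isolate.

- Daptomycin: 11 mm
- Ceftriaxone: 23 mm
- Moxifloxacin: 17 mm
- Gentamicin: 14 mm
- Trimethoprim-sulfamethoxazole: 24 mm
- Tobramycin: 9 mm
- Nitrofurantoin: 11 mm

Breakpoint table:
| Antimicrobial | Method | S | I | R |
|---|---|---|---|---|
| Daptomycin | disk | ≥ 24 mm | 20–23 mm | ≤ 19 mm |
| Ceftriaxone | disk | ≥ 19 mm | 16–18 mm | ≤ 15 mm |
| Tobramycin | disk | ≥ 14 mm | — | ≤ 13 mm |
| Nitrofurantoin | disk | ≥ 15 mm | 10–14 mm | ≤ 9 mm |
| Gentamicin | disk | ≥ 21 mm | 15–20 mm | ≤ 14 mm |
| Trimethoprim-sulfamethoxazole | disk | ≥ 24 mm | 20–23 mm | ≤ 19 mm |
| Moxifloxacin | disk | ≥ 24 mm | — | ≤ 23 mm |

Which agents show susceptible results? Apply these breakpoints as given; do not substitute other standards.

Daptomycin: 11 mm is ≤ 19 mm → resistant
Ceftriaxone (23 mm) ≥ 19 mm — susceptible
Moxifloxacin: 17 mm is ≤ 23 mm ⇒ resistant
Gentamicin 14 mm: ≤ 14 mm → Resistant
Trimethoprim-sulfamethoxazole 24 mm: ≥ 24 mm — S
Tobramycin 9 mm: ≤ 13 mm — R
Nitrofurantoin (11 mm) in 10–14 mm → I

ceftriaxone, trimethoprim-sulfamethoxazole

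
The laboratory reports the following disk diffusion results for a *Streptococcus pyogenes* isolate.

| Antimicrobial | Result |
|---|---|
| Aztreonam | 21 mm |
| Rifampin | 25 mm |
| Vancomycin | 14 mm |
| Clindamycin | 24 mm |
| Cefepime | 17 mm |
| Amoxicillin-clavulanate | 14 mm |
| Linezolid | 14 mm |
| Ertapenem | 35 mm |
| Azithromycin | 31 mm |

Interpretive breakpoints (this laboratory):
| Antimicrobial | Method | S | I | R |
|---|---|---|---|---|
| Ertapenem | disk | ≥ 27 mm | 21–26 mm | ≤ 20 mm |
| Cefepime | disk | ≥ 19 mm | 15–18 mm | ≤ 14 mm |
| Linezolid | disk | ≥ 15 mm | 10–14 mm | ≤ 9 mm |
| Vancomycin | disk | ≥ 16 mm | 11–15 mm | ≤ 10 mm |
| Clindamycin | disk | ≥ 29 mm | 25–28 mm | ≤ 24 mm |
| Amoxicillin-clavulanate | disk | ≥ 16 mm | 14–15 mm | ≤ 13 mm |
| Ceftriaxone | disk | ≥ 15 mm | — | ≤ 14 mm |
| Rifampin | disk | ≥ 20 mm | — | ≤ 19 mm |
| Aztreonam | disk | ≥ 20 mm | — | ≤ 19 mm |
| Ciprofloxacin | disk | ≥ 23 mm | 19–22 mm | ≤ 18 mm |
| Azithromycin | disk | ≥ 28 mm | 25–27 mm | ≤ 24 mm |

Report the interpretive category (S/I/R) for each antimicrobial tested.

S, S, I, R, I, I, I, S, S

Aztreonam: 21 mm is ≥ 20 mm → susceptible
Rifampin 25 mm: ≥ 20 mm → susceptible
Vancomycin: 14 mm is in 11–15 mm — I
Clindamycin: 24 mm is ≤ 24 mm ⇒ resistant
Cefepime (17 mm) in 15–18 mm ⇒ Intermediate
Amoxicillin-clavulanate (14 mm) in 14–15 mm — I
Linezolid 14 mm: in 10–14 mm → intermediate
Ertapenem (35 mm) ≥ 27 mm → Susceptible
Azithromycin 31 mm: ≥ 28 mm ⇒ S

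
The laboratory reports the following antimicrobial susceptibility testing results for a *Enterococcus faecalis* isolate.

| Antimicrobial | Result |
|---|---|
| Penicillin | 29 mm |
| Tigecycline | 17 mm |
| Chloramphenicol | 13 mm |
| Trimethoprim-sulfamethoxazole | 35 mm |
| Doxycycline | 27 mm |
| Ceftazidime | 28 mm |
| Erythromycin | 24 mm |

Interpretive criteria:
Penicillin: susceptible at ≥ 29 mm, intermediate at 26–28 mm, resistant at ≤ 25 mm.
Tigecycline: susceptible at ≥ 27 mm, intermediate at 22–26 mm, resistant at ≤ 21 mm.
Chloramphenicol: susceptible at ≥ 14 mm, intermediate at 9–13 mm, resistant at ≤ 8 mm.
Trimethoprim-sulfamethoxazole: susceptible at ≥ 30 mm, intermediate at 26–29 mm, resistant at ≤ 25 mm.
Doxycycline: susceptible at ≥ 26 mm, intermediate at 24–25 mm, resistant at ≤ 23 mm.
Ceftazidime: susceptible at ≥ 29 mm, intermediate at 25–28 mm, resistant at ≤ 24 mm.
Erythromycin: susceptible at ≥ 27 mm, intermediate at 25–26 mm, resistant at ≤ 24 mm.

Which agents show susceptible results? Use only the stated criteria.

Penicillin (29 mm) ≥ 29 mm — susceptible
Tigecycline (17 mm) ≤ 21 mm — resistant
Chloramphenicol: 13 mm is in 9–13 mm — intermediate
Trimethoprim-sulfamethoxazole (35 mm) ≥ 30 mm → S
Doxycycline (27 mm) ≥ 26 mm — susceptible
Ceftazidime (28 mm) in 25–28 mm — Intermediate
Erythromycin: 24 mm is ≤ 24 mm — R

penicillin, trimethoprim-sulfamethoxazole, doxycycline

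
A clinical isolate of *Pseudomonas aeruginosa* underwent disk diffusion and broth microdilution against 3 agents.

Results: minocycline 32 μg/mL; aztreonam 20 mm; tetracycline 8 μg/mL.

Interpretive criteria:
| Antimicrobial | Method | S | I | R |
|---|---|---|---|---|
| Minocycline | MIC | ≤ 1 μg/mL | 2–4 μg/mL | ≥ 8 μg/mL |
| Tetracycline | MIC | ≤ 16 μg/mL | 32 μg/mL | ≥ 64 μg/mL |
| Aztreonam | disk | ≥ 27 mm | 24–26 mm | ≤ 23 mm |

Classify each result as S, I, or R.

R, R, S

Minocycline: 32 μg/mL is ≥ 8 μg/mL → resistant
Aztreonam: 20 mm is ≤ 23 mm — R
Tetracycline 8 μg/mL: ≤ 16 μg/mL ⇒ Susceptible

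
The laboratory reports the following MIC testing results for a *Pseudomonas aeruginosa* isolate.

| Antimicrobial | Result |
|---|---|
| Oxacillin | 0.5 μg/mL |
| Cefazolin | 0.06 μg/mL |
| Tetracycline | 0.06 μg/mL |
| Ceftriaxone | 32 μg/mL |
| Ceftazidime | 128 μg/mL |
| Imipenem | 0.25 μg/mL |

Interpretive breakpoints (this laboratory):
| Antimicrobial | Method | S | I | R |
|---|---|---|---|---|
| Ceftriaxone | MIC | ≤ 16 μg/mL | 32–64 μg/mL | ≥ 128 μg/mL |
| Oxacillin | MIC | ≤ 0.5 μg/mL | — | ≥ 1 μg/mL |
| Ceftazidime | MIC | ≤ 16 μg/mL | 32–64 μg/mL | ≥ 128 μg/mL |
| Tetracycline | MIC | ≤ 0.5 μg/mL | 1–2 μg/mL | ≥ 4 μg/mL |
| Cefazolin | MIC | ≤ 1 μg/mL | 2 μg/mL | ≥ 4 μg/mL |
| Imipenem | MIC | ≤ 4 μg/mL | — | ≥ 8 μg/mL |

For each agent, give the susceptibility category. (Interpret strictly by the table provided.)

S, S, S, I, R, S

Oxacillin 0.5 μg/mL: ≤ 0.5 μg/mL → Susceptible
Cefazolin: 0.06 μg/mL is ≤ 1 μg/mL ⇒ susceptible
Tetracycline 0.06 μg/mL: ≤ 0.5 μg/mL ⇒ Susceptible
Ceftriaxone: 32 μg/mL is in 32–64 μg/mL — Intermediate
Ceftazidime (128 μg/mL) ≥ 128 μg/mL → resistant
Imipenem: 0.25 μg/mL is ≤ 4 μg/mL ⇒ susceptible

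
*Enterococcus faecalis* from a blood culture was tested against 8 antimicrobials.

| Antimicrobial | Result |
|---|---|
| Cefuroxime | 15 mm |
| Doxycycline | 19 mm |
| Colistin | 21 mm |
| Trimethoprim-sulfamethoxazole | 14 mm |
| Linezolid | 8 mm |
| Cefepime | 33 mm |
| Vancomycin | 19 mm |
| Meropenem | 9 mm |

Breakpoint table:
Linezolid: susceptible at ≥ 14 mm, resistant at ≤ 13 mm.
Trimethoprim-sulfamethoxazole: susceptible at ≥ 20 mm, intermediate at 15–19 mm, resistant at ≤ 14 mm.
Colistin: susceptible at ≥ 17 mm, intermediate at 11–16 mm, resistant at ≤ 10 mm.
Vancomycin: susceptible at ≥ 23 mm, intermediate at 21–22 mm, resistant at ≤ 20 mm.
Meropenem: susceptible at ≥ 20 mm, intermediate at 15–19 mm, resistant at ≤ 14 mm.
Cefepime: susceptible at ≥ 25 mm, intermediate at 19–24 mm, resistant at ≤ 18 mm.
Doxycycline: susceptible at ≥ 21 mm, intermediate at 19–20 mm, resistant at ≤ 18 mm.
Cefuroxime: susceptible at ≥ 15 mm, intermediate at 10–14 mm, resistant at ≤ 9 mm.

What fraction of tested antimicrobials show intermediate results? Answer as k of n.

1 of 8

Cefuroxime: 15 mm is ≥ 15 mm → Susceptible
Doxycycline (19 mm) in 19–20 mm → I
Colistin: 21 mm is ≥ 17 mm ⇒ susceptible
Trimethoprim-sulfamethoxazole (14 mm) ≤ 14 mm ⇒ resistant
Linezolid (8 mm) ≤ 13 mm ⇒ resistant
Cefepime 33 mm: ≥ 25 mm ⇒ susceptible
Vancomycin: 19 mm is ≤ 20 mm — R
Meropenem 9 mm: ≤ 14 mm — R
Intermediate: 1/8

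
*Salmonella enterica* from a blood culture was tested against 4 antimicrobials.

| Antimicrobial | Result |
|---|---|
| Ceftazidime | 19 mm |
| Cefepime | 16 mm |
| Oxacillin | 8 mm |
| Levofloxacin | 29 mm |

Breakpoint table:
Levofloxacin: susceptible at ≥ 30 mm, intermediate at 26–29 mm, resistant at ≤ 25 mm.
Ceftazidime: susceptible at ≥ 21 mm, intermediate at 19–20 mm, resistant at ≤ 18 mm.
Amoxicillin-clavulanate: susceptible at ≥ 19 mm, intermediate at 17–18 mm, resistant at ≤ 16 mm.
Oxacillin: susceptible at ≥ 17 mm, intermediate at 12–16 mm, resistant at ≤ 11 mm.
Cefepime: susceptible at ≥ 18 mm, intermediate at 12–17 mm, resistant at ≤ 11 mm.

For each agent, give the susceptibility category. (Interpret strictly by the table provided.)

Ceftazidime (19 mm) in 19–20 mm → intermediate
Cefepime 16 mm: in 12–17 mm — Intermediate
Oxacillin: 8 mm is ≤ 11 mm ⇒ resistant
Levofloxacin: 29 mm is in 26–29 mm → Intermediate

I, I, R, I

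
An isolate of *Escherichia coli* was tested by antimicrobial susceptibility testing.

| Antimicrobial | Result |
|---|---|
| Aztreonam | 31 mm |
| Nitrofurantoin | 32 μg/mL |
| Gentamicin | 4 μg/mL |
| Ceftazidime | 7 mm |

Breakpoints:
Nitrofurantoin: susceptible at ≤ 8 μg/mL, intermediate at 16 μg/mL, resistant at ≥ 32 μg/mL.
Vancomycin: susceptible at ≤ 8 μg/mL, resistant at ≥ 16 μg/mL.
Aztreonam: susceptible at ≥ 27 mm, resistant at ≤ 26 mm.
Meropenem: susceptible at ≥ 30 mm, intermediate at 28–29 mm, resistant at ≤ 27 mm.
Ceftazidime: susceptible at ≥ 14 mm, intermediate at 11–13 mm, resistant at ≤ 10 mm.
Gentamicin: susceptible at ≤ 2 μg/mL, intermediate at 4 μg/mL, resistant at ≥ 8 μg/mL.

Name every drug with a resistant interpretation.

Aztreonam 31 mm: ≥ 27 mm ⇒ susceptible
Nitrofurantoin: 32 μg/mL is ≥ 32 μg/mL — Resistant
Gentamicin 4 μg/mL: = 4 μg/mL → I
Ceftazidime: 7 mm is ≤ 10 mm — R

nitrofurantoin, ceftazidime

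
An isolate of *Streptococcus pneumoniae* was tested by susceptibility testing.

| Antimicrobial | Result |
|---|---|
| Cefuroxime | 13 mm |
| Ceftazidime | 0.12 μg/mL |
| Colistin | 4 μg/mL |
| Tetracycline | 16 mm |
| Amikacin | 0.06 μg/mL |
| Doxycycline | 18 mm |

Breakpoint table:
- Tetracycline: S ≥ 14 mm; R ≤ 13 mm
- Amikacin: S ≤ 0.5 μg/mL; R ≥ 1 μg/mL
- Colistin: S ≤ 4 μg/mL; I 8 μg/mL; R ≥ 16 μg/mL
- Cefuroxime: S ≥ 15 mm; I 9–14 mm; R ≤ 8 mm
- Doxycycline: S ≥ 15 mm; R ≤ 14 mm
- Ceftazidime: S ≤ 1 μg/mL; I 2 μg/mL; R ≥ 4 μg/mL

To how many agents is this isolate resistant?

0

Cefuroxime: 13 mm is in 9–14 mm ⇒ I
Ceftazidime 0.12 μg/mL: ≤ 1 μg/mL — Susceptible
Colistin 4 μg/mL: ≤ 4 μg/mL ⇒ susceptible
Tetracycline 16 mm: ≥ 14 mm — Susceptible
Amikacin: 0.06 μg/mL is ≤ 0.5 μg/mL — susceptible
Doxycycline 18 mm: ≥ 15 mm ⇒ susceptible
Resistant: 0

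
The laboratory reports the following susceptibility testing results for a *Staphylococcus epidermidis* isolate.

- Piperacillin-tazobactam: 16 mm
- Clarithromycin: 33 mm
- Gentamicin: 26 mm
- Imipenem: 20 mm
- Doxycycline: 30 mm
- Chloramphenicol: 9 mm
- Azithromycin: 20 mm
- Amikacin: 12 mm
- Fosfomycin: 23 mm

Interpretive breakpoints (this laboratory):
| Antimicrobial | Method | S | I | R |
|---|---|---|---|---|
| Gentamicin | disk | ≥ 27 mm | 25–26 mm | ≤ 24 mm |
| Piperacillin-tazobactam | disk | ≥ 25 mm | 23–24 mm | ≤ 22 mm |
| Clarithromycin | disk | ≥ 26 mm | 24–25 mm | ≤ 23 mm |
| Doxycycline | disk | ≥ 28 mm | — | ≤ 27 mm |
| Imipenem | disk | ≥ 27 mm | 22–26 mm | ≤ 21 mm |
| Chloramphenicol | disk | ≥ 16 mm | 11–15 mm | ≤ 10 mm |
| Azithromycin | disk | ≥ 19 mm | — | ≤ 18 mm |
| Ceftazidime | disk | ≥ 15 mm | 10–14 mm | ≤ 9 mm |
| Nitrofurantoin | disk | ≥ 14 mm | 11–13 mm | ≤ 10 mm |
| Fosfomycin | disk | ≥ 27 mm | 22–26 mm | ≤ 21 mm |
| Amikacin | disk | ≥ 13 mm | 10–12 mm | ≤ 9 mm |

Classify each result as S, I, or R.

Piperacillin-tazobactam: 16 mm is ≤ 22 mm → Resistant
Clarithromycin (33 mm) ≥ 26 mm — S
Gentamicin 26 mm: in 25–26 mm — Intermediate
Imipenem 20 mm: ≤ 21 mm → Resistant
Doxycycline 30 mm: ≥ 28 mm — S
Chloramphenicol: 9 mm is ≤ 10 mm ⇒ R
Azithromycin (20 mm) ≥ 19 mm — susceptible
Amikacin: 12 mm is in 10–12 mm → intermediate
Fosfomycin: 23 mm is in 22–26 mm → Intermediate

R, S, I, R, S, R, S, I, I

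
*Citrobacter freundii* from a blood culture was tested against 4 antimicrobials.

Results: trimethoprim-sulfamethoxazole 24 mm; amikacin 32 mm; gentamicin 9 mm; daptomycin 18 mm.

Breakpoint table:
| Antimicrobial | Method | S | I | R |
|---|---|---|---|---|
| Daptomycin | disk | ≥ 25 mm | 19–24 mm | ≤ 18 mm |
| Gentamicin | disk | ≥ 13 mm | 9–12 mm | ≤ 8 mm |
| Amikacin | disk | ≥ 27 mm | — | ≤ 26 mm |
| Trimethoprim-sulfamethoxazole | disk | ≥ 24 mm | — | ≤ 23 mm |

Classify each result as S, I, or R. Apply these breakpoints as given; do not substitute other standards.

Trimethoprim-sulfamethoxazole: 24 mm is ≥ 24 mm ⇒ Susceptible
Amikacin 32 mm: ≥ 27 mm — S
Gentamicin (9 mm) in 9–12 mm — Intermediate
Daptomycin 18 mm: ≤ 18 mm ⇒ Resistant

S, S, I, R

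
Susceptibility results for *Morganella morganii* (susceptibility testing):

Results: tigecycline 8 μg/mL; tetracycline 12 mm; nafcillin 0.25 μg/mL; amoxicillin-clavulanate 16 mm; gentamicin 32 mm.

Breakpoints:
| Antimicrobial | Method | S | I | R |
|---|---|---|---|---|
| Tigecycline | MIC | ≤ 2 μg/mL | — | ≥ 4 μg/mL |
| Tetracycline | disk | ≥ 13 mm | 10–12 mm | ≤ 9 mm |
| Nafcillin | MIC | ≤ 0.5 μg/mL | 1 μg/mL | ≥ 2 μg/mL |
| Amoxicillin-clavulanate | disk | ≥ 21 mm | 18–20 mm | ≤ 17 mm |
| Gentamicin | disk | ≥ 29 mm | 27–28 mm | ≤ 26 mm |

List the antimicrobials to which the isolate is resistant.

Tigecycline (8 μg/mL) ≥ 4 μg/mL → Resistant
Tetracycline (12 mm) in 10–12 mm ⇒ I
Nafcillin 0.25 μg/mL: ≤ 0.5 μg/mL — S
Amoxicillin-clavulanate 16 mm: ≤ 17 mm — resistant
Gentamicin (32 mm) ≥ 29 mm — susceptible

tigecycline, amoxicillin-clavulanate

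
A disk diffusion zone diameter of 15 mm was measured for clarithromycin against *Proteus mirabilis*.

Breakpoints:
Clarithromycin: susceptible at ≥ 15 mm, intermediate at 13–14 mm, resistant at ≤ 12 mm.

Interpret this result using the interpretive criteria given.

Clarithromycin (15 mm) ≥ 15 mm ⇒ S

S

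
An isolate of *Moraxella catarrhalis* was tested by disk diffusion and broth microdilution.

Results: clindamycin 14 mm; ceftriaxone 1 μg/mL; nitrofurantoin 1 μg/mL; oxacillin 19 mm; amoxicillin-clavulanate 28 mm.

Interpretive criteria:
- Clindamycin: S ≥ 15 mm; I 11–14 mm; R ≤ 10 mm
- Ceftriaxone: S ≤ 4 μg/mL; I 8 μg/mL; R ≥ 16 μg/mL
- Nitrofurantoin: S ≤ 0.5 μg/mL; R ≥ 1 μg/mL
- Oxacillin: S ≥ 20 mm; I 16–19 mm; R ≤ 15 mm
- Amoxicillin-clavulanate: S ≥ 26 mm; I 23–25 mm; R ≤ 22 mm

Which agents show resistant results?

nitrofurantoin

Clindamycin: 14 mm is in 11–14 mm ⇒ I
Ceftriaxone: 1 μg/mL is ≤ 4 μg/mL → Susceptible
Nitrofurantoin: 1 μg/mL is ≥ 1 μg/mL ⇒ resistant
Oxacillin 19 mm: in 16–19 mm ⇒ Intermediate
Amoxicillin-clavulanate (28 mm) ≥ 26 mm ⇒ susceptible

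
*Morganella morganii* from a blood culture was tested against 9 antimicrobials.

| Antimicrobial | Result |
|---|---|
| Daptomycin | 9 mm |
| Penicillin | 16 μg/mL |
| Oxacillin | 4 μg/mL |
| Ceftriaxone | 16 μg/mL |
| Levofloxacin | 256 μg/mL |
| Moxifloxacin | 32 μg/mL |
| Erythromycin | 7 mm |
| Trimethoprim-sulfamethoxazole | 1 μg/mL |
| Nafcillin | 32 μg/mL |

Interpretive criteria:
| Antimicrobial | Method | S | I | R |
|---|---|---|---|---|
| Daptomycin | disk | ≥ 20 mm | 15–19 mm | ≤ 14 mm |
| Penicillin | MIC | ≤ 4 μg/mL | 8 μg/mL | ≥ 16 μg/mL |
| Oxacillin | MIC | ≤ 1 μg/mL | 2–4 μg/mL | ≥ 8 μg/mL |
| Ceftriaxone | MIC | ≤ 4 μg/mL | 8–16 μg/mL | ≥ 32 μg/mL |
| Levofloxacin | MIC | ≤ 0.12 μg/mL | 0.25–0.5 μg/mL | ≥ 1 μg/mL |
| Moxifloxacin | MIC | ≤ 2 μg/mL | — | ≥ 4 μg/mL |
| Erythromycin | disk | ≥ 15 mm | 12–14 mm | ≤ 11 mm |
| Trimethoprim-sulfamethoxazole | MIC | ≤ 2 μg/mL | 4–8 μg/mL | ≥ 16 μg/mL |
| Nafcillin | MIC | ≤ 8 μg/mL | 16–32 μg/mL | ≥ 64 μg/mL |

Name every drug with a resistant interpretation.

daptomycin, penicillin, levofloxacin, moxifloxacin, erythromycin

Daptomycin (9 mm) ≤ 14 mm — Resistant
Penicillin 16 μg/mL: ≥ 16 μg/mL → resistant
Oxacillin: 4 μg/mL is in 2–4 μg/mL — Intermediate
Ceftriaxone: 16 μg/mL is in 8–16 μg/mL — I
Levofloxacin: 256 μg/mL is ≥ 1 μg/mL — R
Moxifloxacin (32 μg/mL) ≥ 4 μg/mL → resistant
Erythromycin (7 mm) ≤ 11 mm — R
Trimethoprim-sulfamethoxazole (1 μg/mL) ≤ 2 μg/mL → Susceptible
Nafcillin: 32 μg/mL is in 16–32 μg/mL ⇒ intermediate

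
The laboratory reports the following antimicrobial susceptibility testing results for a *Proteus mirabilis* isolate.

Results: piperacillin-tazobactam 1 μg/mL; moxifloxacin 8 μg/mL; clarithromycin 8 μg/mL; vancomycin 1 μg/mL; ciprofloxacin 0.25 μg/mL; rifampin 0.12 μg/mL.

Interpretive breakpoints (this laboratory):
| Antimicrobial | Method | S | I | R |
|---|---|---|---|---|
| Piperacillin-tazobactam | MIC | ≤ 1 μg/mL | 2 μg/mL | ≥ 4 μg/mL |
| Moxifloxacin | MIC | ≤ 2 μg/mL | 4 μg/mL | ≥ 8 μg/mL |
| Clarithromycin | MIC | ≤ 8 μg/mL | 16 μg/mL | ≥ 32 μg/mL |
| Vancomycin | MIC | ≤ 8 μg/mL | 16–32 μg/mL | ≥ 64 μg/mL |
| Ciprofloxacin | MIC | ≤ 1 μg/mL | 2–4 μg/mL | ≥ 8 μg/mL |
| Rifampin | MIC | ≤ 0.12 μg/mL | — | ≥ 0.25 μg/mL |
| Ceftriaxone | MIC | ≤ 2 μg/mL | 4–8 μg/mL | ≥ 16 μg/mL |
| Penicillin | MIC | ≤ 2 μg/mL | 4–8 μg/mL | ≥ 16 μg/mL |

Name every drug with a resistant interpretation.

moxifloxacin

Piperacillin-tazobactam 1 μg/mL: ≤ 1 μg/mL — Susceptible
Moxifloxacin 8 μg/mL: ≥ 8 μg/mL ⇒ R
Clarithromycin: 8 μg/mL is ≤ 8 μg/mL — susceptible
Vancomycin (1 μg/mL) ≤ 8 μg/mL → susceptible
Ciprofloxacin: 0.25 μg/mL is ≤ 1 μg/mL — susceptible
Rifampin 0.12 μg/mL: ≤ 0.12 μg/mL — S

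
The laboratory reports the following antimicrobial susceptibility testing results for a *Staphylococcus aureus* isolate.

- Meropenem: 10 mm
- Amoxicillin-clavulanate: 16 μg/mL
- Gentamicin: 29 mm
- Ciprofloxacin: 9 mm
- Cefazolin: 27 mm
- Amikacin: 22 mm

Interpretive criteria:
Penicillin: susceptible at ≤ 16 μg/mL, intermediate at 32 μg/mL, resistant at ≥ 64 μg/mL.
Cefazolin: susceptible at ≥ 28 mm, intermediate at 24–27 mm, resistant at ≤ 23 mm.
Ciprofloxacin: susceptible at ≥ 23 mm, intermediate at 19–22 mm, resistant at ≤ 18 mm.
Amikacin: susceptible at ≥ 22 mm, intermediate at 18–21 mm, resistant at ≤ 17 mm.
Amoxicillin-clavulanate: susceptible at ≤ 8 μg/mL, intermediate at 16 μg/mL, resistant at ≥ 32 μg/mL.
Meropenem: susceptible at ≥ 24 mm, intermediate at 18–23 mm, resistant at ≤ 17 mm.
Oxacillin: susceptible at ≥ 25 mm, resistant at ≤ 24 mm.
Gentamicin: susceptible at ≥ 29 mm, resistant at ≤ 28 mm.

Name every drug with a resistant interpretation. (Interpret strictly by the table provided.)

Meropenem (10 mm) ≤ 17 mm — R
Amoxicillin-clavulanate (16 μg/mL) = 16 μg/mL ⇒ intermediate
Gentamicin: 29 mm is ≥ 29 mm ⇒ S
Ciprofloxacin: 9 mm is ≤ 18 mm — Resistant
Cefazolin: 27 mm is in 24–27 mm — I
Amikacin: 22 mm is ≥ 22 mm ⇒ susceptible

meropenem, ciprofloxacin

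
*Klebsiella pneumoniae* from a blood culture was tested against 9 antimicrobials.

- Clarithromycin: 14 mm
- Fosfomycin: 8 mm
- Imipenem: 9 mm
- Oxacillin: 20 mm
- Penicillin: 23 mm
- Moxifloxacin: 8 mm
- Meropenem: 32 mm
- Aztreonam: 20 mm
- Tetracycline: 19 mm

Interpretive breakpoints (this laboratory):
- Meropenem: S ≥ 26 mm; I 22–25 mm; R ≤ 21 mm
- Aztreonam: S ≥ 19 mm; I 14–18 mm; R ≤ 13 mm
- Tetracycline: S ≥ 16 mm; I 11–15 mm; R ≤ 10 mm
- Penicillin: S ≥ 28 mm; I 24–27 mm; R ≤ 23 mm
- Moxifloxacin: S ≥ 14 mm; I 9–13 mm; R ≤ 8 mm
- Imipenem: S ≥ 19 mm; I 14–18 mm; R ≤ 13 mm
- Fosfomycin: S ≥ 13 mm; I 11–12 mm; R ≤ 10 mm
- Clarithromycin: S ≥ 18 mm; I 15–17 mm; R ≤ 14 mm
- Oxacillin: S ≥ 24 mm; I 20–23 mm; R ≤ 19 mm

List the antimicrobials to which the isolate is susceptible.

Clarithromycin (14 mm) ≤ 14 mm → Resistant
Fosfomycin 8 mm: ≤ 10 mm → R
Imipenem 9 mm: ≤ 13 mm ⇒ resistant
Oxacillin (20 mm) in 20–23 mm → intermediate
Penicillin: 23 mm is ≤ 23 mm → resistant
Moxifloxacin 8 mm: ≤ 8 mm — R
Meropenem 32 mm: ≥ 26 mm → susceptible
Aztreonam 20 mm: ≥ 19 mm ⇒ susceptible
Tetracycline (19 mm) ≥ 16 mm — S

meropenem, aztreonam, tetracycline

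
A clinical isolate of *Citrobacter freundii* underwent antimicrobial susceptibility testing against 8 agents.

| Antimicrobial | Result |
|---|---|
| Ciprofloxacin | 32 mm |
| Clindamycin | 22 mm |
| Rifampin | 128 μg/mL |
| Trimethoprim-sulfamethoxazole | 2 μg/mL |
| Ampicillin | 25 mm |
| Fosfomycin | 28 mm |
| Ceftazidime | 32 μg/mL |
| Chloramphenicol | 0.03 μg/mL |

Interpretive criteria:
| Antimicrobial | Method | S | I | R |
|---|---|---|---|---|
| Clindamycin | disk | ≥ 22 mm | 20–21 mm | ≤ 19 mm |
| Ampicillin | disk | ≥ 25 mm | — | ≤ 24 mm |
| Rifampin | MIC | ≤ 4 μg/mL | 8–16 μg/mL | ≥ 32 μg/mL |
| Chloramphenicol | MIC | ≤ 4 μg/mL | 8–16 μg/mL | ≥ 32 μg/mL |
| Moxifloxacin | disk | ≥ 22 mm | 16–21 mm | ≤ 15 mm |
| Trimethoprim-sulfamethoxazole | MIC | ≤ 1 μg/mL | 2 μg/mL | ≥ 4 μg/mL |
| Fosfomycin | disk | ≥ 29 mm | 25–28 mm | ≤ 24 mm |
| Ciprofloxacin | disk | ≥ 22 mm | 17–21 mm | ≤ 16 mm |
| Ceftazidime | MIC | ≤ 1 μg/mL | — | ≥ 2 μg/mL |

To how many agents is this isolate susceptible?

Ciprofloxacin (32 mm) ≥ 22 mm ⇒ Susceptible
Clindamycin (22 mm) ≥ 22 mm — susceptible
Rifampin (128 μg/mL) ≥ 32 μg/mL → resistant
Trimethoprim-sulfamethoxazole 2 μg/mL: = 2 μg/mL ⇒ I
Ampicillin: 25 mm is ≥ 25 mm — S
Fosfomycin: 28 mm is in 25–28 mm → I
Ceftazidime: 32 μg/mL is ≥ 2 μg/mL → Resistant
Chloramphenicol (0.03 μg/mL) ≤ 4 μg/mL ⇒ susceptible
Susceptible: 4

4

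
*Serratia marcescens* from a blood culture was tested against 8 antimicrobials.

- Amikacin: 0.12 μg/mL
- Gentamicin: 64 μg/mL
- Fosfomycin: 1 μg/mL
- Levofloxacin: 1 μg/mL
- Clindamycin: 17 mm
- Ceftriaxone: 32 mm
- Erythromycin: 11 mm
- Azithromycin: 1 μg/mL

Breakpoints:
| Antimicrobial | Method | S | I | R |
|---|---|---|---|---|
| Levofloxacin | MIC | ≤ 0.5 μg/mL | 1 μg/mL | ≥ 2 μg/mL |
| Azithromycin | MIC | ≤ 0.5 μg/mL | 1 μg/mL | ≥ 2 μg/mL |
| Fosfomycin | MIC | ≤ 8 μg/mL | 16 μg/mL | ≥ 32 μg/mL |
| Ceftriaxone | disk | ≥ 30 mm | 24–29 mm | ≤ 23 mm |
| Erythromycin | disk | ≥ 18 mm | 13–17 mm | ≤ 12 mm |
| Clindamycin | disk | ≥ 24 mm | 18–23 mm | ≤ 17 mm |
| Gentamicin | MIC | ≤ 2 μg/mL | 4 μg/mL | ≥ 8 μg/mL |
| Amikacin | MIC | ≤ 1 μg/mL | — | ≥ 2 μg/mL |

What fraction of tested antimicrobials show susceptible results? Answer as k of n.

Amikacin: 0.12 μg/mL is ≤ 1 μg/mL ⇒ susceptible
Gentamicin (64 μg/mL) ≥ 8 μg/mL → R
Fosfomycin: 1 μg/mL is ≤ 8 μg/mL → S
Levofloxacin (1 μg/mL) = 1 μg/mL — Intermediate
Clindamycin: 17 mm is ≤ 17 mm → Resistant
Ceftriaxone (32 mm) ≥ 30 mm — susceptible
Erythromycin 11 mm: ≤ 12 mm ⇒ resistant
Azithromycin 1 μg/mL: = 1 μg/mL — intermediate
Susceptible: 3/8

3 of 8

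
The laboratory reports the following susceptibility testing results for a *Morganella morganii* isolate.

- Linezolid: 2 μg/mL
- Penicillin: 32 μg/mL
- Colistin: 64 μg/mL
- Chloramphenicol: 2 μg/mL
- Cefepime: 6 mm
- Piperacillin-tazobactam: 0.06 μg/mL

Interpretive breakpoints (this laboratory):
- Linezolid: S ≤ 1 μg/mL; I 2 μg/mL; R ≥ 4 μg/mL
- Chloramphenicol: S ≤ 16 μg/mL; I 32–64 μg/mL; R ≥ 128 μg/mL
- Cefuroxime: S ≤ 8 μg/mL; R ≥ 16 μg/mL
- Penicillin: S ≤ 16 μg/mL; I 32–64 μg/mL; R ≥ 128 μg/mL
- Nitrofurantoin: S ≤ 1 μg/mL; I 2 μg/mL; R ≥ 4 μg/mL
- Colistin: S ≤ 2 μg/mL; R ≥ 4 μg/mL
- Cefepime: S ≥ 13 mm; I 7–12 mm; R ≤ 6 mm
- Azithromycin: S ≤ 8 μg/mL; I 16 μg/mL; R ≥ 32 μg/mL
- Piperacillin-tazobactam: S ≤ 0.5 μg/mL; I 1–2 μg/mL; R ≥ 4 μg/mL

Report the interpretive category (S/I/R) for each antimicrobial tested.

I, I, R, S, R, S

Linezolid 2 μg/mL: = 2 μg/mL ⇒ I
Penicillin: 32 μg/mL is in 32–64 μg/mL → Intermediate
Colistin 64 μg/mL: ≥ 4 μg/mL → R
Chloramphenicol: 2 μg/mL is ≤ 16 μg/mL — Susceptible
Cefepime (6 mm) ≤ 6 mm → Resistant
Piperacillin-tazobactam (0.06 μg/mL) ≤ 0.5 μg/mL → S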